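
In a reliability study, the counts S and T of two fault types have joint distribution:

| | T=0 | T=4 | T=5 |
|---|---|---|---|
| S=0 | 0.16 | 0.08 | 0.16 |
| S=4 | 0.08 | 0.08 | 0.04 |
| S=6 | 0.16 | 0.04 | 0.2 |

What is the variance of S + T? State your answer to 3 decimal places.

E[S] = 3.2,  E[T] = 2.8,  E[ST] = 9.04
V(S) = 17.6 − (3.2)² = 7.36;  V(T) = 13.2 − (2.8)² = 5.36
Cov(S,T) = 9.04 − (3.2)(2.8) = 0.08
V(S + T) = (1)²·7.36 + (1)²·5.36 + 2·(1)·(1)·0.08 = 12.88

12.880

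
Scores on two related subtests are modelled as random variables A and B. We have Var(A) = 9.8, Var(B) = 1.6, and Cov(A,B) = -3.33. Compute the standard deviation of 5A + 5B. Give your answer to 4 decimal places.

10.8858

Var(5A + 5B) = (5)²·Var(A) + (5)²·Var(B) + 2·(5)·(5)·Cov(A,B)
= 25·9.8 + 25·1.6 + 50·-3.33 = 118.5
σ(5A + 5B) = √118.5 ≈ 10.8858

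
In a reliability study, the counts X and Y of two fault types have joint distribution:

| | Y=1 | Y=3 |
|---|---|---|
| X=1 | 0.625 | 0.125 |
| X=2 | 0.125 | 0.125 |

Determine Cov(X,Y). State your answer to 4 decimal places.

E[X] = 1.25,  E[Y] = 1.5
E[XY] = 2
Cov(X,Y) = E[XY] − E[X]E[Y] = 2 − (1.25)(1.5) = 0.125

0.1250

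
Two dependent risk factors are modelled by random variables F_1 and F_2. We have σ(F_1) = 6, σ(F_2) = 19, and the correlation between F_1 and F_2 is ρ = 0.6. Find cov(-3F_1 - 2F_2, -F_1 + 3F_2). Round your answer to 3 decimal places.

Var(F_1) = (6)² = 36;  Var(F_2) = (19)² = 361
cov(F_1,F_2) = ρ·σ(F_1)·σ(F_2) = 0.6·6·19 = 68.4
cov(-3F_1 - 2F_2, -F_1 + 3F_2) = (-3)(-1)Var(F_1) + (-2)(3)Var(F_2) + [(-3)(3) + (-2)(-1)]cov(F_1,F_2)
= 3·36 + -6·361 + -7·68.4 = -2536.8

-2536.800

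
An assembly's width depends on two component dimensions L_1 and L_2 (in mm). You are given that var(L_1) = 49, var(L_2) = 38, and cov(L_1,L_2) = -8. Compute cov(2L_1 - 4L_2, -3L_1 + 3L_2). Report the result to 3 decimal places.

-894.000

cov(2L_1 - 4L_2, -3L_1 + 3L_2) = (2)(-3)var(L_1) + (-4)(3)var(L_2) + [(2)(3) + (-4)(-3)]cov(L_1,L_2)
= -6·49 + -12·38 + 18·-8 = -894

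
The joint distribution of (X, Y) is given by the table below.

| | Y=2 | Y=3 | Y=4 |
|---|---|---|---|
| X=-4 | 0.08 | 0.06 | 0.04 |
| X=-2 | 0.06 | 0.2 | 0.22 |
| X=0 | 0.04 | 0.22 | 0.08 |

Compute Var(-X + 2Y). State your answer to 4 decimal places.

3.5200

E[X] = -1.68,  E[Y] = 3.16,  E[XY] = -5.2
Var(X) = 4.8 − (-1.68)² = 1.9776;  Var(Y) = 10.48 − (3.16)² = 0.4944
cov(X,Y) = -5.2 − (-1.68)(3.16) = 0.1088
Var(-X + 2Y) = (-1)²·1.9776 + (2)²·0.4944 + 2·(-1)·(2)·0.1088 = 3.52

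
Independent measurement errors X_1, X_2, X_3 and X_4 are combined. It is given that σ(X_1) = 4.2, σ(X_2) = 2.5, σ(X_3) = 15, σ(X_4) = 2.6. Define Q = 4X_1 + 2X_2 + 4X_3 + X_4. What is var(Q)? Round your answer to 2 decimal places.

var(X_1) = 17.64, var(X_2) = 6.25, var(X_3) = 225, var(X_4) = 6.76
By independence, var(Q) = (4)²var(X_1) + (2)²var(X_2) + (4)²var(X_3) + (1)²var(X_4)
= (4)²·17.64 + (2)²·6.25 + (4)²·225 + (1)²·6.76 = 3914

3914.00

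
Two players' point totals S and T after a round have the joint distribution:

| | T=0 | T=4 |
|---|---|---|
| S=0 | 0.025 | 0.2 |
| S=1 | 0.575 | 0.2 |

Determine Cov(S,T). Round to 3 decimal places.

E[S] = 0.775,  E[T] = 1.6
E[ST] = 0.8
Cov(S,T) = E[ST] − E[S]E[T] = 0.8 − (0.775)(1.6) = -0.44

-0.440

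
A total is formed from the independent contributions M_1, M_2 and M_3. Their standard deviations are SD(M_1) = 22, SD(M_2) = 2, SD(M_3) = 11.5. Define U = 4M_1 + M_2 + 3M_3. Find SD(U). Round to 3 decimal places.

Var(M_1) = 484, Var(M_2) = 4, Var(M_3) = 132.25
By independence, Var(U) = (4)²Var(M_1) + (1)²Var(M_2) + (3)²Var(M_3)
= (4)²·484 + (1)²·4 + (3)²·132.25 = 8938.25
SD(U) = √8938.25 ≈ 94.542

94.542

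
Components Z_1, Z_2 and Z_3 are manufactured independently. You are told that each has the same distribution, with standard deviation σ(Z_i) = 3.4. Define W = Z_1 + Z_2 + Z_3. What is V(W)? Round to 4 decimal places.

34.6800

V(Z_i) = (3.4)² = 11.56
By independence, V(W) = (1)²V(Z_1) + (1)²V(Z_2) + (1)²V(Z_3)
= (1)²·11.56 + (1)²·11.56 + (1)²·11.56 = 34.68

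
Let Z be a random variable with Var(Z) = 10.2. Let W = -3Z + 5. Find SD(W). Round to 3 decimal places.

9.581

Var(-3Z + 5) = (-3)²·10.2 = 91.8
SD(W) = √91.8 ≈ 9.581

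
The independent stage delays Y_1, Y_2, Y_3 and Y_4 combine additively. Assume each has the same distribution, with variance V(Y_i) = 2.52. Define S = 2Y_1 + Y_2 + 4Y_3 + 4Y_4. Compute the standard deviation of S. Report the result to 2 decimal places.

By independence, V(S) = (2)²V(Y_1) + (1)²V(Y_2) + (4)²V(Y_3) + (4)²V(Y_4)
= (2)²·2.52 + (1)²·2.52 + (4)²·2.52 + (4)²·2.52 = 93.24
SD(S) = √93.24 ≈ 9.66

9.66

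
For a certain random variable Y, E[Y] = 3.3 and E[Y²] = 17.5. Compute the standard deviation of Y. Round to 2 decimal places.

2.57

Var(Y) = 17.5 − (3.3)² = 6.61
σ(Y) = √6.61 ≈ 2.57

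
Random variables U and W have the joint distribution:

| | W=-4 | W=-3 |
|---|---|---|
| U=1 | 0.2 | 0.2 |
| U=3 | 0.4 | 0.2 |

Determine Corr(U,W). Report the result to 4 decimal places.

E[U] = 2.2,  E[W] = -3.6
E[UW] = -8
Cov(U,W) = E[UW] − E[U]E[W] = -8 − (2.2)(-3.6) = -0.08
Var(U) = 0.96,  Var(W) = 0.24
ρ = -0.08 / √(0.96·0.24) ≈ -0.1667

-0.1667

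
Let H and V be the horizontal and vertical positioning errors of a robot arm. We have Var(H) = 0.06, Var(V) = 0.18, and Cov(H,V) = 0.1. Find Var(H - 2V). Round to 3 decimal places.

0.380

Var(H - 2V) = (1)²·Var(H) + (-2)²·Var(V) + 2·(1)·(-2)·Cov(H,V)
= 1·0.06 + 4·0.18 + -4·0.1 = 0.38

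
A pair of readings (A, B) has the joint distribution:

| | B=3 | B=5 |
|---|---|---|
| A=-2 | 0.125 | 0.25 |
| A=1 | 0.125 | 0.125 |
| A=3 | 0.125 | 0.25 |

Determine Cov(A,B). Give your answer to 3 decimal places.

-0.031

E[A] = 0.625,  E[B] = 4.25
E[AB] = 2.625
Cov(A,B) = E[AB] − E[A]E[B] = 2.625 − (0.625)(4.25) = -0.03125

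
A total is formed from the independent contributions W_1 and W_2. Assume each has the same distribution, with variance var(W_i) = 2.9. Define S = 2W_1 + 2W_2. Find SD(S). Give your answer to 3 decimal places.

By independence, var(S) = (2)²var(W_1) + (2)²var(W_2)
= (2)²·2.9 + (2)²·2.9 = 23.2
SD(S) = √23.2 ≈ 4.817

4.817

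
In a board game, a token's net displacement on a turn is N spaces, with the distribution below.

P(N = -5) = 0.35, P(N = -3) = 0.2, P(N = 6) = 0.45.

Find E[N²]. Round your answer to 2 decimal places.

E[N²] = (-5)²(0.35) + (-3)²(0.2) + (6)²(0.45) = 26.75

26.75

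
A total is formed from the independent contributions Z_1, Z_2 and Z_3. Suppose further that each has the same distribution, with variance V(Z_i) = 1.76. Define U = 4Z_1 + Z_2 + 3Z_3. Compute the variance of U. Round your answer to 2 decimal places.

45.76

By independence, V(U) = (4)²V(Z_1) + (1)²V(Z_2) + (3)²V(Z_3)
= (4)²·1.76 + (1)²·1.76 + (3)²·1.76 = 45.76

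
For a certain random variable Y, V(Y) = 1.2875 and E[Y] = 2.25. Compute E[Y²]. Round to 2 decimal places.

E[Y²] = V(Y) + (E[Y])² = 1.2875 + (2.25)² = 6.35

6.35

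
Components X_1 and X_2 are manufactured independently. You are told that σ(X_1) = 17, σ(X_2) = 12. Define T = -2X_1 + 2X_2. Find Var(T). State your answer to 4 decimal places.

Var(X_1) = 289, Var(X_2) = 144
By independence, Var(T) = (-2)²Var(X_1) + (2)²Var(X_2)
= (-2)²·289 + (2)²·144 = 1732

1732.0000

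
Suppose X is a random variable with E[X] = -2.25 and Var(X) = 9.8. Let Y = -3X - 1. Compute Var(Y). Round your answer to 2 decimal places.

88.20

Var(-3X - 1) = (-3)²·Var(X) = 9·9.8 = 88.2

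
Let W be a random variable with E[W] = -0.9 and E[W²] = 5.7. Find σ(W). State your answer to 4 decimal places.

2.2113

V(W) = 5.7 − (-0.9)² = 4.89
σ(W) = √4.89 ≈ 2.2113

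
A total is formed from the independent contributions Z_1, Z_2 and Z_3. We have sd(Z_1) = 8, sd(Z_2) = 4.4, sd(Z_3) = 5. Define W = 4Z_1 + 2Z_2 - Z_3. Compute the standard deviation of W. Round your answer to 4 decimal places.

Var(Z_1) = 64, Var(Z_2) = 19.36, Var(Z_3) = 25
By independence, Var(W) = (4)²Var(Z_1) + (2)²Var(Z_2) + (-1)²Var(Z_3)
= (4)²·64 + (2)²·19.36 + (-1)²·25 = 1126.44
sd(W) = √1126.44 ≈ 33.5625

33.5625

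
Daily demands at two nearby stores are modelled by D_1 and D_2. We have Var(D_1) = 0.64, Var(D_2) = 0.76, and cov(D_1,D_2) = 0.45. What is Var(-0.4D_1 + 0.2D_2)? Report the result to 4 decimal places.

Var(-0.4D_1 + 0.2D_2) = (-0.4)²·Var(D_1) + (0.2)²·Var(D_2) + 2·(-0.4)·(0.2)·cov(D_1,D_2)
= 0.16·0.64 + 0.04·0.76 + -0.16·0.45 = 0.0608

0.0608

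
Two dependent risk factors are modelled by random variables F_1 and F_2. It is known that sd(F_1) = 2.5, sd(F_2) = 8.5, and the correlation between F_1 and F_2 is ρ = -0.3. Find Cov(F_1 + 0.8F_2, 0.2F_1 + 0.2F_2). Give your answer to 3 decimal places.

10.515

Var(F_1) = (2.5)² = 6.25;  Var(F_2) = (8.5)² = 72.25
Cov(F_1,F_2) = ρ·sd(F_1)·sd(F_2) = -0.3·2.5·8.5 = -6.375
Cov(F_1 + 0.8F_2, 0.2F_1 + 0.2F_2) = (1)(0.2)Var(F_1) + (0.8)(0.2)Var(F_2) + [(1)(0.2) + (0.8)(0.2)]Cov(F_1,F_2)
= 0.2·6.25 + 0.16·72.25 + 0.36·-6.375 = 10.515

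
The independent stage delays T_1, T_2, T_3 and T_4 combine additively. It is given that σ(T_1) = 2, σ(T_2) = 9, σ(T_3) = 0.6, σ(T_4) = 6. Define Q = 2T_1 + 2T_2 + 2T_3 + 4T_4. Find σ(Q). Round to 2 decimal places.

30.29

V(T_1) = 4, V(T_2) = 81, V(T_3) = 0.36, V(T_4) = 36
By independence, V(Q) = (2)²V(T_1) + (2)²V(T_2) + (2)²V(T_3) + (4)²V(T_4)
= (2)²·4 + (2)²·81 + (2)²·0.36 + (4)²·36 = 917.44
σ(Q) = √917.44 ≈ 30.29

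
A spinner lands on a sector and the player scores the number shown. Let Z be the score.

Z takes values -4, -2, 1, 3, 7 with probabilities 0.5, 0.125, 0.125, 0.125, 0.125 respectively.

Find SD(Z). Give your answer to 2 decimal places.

3.89

E[Z] = (-4)(0.5) + (-2)(0.125) + (1)(0.125) + (3)(0.125) + (7)(0.125) = -0.875
E[Z²] = (-4)²(0.5) + (-2)²(0.125) + (1)²(0.125) + (3)²(0.125) + (7)²(0.125) = 15.875
Var(Z) = E[Z²] − (E[Z])² = 15.875 − (-0.875)² = 15.109375
SD(Z) = √15.109375 ≈ 3.89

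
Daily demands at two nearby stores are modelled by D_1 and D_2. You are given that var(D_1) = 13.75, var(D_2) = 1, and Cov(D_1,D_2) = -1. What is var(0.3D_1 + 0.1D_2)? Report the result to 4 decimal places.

var(0.3D_1 + 0.1D_2) = (0.3)²·var(D_1) + (0.1)²·var(D_2) + 2·(0.3)·(0.1)·Cov(D_1,D_2)
= 0.09·13.75 + 0.01·1 + 0.06·-1 = 1.1875

1.1875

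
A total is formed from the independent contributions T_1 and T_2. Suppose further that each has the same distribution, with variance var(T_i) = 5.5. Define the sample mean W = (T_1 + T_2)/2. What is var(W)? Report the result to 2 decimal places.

By independence, var(W) = (0.5)²var(T_1) + (0.5)²var(T_2)
= (0.5)²·5.5 + (0.5)²·5.5 = 2.75

2.75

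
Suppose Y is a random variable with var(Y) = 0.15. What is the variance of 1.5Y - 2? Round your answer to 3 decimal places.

var(1.5Y - 2) = (1.5)²·var(Y) = 2.25·0.15 = 0.3375

0.338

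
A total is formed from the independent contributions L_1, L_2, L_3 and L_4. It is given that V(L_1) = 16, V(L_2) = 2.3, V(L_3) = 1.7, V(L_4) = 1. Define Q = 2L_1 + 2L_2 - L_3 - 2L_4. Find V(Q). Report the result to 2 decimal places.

By independence, V(Q) = (2)²V(L_1) + (2)²V(L_2) + (-1)²V(L_3) + (-2)²V(L_4)
= (2)²·16 + (2)²·2.3 + (-1)²·1.7 + (-2)²·1 = 78.9

78.90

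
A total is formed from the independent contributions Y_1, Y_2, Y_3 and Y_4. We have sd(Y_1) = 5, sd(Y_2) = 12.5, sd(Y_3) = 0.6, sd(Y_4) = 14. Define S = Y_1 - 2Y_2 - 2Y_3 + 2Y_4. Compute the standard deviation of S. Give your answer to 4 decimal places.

37.8872

Var(Y_1) = 25, Var(Y_2) = 156.25, Var(Y_3) = 0.36, Var(Y_4) = 196
By independence, Var(S) = (1)²Var(Y_1) + (-2)²Var(Y_2) + (-2)²Var(Y_3) + (2)²Var(Y_4)
= (1)²·25 + (-2)²·156.25 + (-2)²·0.36 + (2)²·196 = 1435.44
sd(S) = √1435.44 ≈ 37.8872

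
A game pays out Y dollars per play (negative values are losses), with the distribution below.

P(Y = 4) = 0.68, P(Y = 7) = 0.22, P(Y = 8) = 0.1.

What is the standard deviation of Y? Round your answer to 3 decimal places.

1.567

E[Y] = (4)(0.68) + (7)(0.22) + (8)(0.1) = 5.06
E[Y²] = (4)²(0.68) + (7)²(0.22) + (8)²(0.1) = 28.06
Var(Y) = E[Y²] − (E[Y])² = 28.06 − (5.06)² = 2.4564
sd(Y) = √2.4564 ≈ 1.567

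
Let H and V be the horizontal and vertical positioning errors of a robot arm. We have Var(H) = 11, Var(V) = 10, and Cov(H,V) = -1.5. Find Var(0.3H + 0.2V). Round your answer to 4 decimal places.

Var(0.3H + 0.2V) = (0.3)²·Var(H) + (0.2)²·Var(V) + 2·(0.3)·(0.2)·Cov(H,V)
= 0.09·11 + 0.04·10 + 0.12·-1.5 = 1.21

1.2100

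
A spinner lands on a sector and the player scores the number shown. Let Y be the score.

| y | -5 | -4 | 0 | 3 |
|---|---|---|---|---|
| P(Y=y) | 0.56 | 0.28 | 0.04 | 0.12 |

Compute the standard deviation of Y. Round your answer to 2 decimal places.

E[Y] = (-5)(0.56) + (-4)(0.28) + (0)(0.04) + (3)(0.12) = -3.56
E[Y²] = (-5)²(0.56) + (-4)²(0.28) + (0)²(0.04) + (3)²(0.12) = 19.56
Var(Y) = E[Y²] − (E[Y])² = 19.56 − (-3.56)² = 6.8864
σ(Y) = √6.8864 ≈ 2.62

2.62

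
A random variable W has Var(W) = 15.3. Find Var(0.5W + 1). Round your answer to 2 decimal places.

3.83

Var(0.5W + 1) = (0.5)²·Var(W) = 0.25·15.3 = 3.825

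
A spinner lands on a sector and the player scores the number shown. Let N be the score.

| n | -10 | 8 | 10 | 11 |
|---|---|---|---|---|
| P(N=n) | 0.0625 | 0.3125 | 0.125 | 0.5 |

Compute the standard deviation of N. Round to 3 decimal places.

4.986

E[N] = (-10)(0.0625) + (8)(0.3125) + (10)(0.125) + (11)(0.5) = 8.625
E[N²] = (-10)²(0.0625) + (8)²(0.3125) + (10)²(0.125) + (11)²(0.5) = 99.25
var(N) = E[N²] − (E[N])² = 99.25 − (8.625)² = 24.859375
σ(N) = √24.859375 ≈ 4.986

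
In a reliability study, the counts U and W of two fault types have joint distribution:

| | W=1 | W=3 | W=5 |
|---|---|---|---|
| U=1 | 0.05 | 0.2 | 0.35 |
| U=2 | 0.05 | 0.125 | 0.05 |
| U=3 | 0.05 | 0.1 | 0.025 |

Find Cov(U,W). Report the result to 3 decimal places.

E[U] = 1.575,  E[W] = 3.55
E[UW] = 5.175
Cov(U,W) = E[UW] − E[U]E[W] = 5.175 − (1.575)(3.55) = -0.41625

-0.416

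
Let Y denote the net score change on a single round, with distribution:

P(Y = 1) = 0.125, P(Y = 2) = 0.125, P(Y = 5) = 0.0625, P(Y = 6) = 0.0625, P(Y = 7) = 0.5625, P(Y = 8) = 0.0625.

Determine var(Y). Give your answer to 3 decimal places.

5.750

E[Y] = (1)(0.125) + (2)(0.125) + (5)(0.0625) + (6)(0.0625) + (7)(0.5625) + (8)(0.0625) = 5.5
E[Y²] = (1)²(0.125) + (2)²(0.125) + (5)²(0.0625) + (6)²(0.0625) + (7)²(0.5625) + (8)²(0.0625) = 36
var(Y) = E[Y²] − (E[Y])² = 36 − (5.5)² = 5.75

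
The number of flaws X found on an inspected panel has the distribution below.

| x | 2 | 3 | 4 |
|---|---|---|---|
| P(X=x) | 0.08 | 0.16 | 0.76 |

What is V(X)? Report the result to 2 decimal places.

E[X] = (2)(0.08) + (3)(0.16) + (4)(0.76) = 3.68
E[X²] = (2)²(0.08) + (3)²(0.16) + (4)²(0.76) = 13.92
V(X) = E[X²] − (E[X])² = 13.92 − (3.68)² = 0.3776

0.38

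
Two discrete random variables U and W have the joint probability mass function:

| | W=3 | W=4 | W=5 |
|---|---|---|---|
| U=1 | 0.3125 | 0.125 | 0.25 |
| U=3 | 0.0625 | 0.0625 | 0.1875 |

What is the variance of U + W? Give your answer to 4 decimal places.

E[U] = 1.625,  E[W] = 4.0625,  E[UW] = 6.8125
var(U) = 3.5 − (1.625)² = 0.859375;  var(W) = 17.3125 − (4.0625)² = 0.80859375
cov(U,W) = 6.8125 − (1.625)(4.0625) = 0.2109375
var(U + W) = (1)²·0.859375 + (1)²·0.80859375 + 2·(1)·(1)·0.2109375 = 2.08984375

2.0898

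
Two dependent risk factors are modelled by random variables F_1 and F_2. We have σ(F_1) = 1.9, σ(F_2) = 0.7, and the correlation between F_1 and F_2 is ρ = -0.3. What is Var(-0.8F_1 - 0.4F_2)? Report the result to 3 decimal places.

2.133

Var(F_1) = (1.9)² = 3.61;  Var(F_2) = (0.7)² = 0.49
Cov(F_1,F_2) = ρ·σ(F_1)·σ(F_2) = -0.3·1.9·0.7 = -0.399
Var(-0.8F_1 - 0.4F_2) = (-0.8)²·Var(F_1) + (-0.4)²·Var(F_2) + 2·(-0.8)·(-0.4)·Cov(F_1,F_2)
= 0.64·3.61 + 0.16·0.49 + 0.64·-0.399 = 2.13344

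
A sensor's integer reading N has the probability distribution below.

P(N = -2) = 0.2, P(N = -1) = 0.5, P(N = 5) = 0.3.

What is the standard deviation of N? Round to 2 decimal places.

2.91

E[N] = (-2)(0.2) + (-1)(0.5) + (5)(0.3) = 0.6
E[N²] = (-2)²(0.2) + (-1)²(0.5) + (5)²(0.3) = 8.8
var(N) = E[N²] − (E[N])² = 8.8 − (0.6)² = 8.44
σ(N) = √8.44 ≈ 2.91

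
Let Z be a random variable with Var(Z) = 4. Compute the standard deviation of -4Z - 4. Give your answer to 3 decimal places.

8.000

Var(-4Z - 4) = (-4)²·4 = 64
SD(-4Z - 4) = √64 ≈ 8.000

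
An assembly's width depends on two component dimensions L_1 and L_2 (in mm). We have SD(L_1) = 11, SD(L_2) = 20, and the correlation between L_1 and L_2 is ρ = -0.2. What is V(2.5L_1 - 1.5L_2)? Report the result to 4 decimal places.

1986.2500

V(L_1) = (11)² = 121;  V(L_2) = (20)² = 400
Cov(L_1,L_2) = ρ·SD(L_1)·SD(L_2) = -0.2·11·20 = -44
V(2.5L_1 - 1.5L_2) = (2.5)²·V(L_1) + (-1.5)²·V(L_2) + 2·(2.5)·(-1.5)·Cov(L_1,L_2)
= 6.25·121 + 2.25·400 + -7.5·-44 = 1986.25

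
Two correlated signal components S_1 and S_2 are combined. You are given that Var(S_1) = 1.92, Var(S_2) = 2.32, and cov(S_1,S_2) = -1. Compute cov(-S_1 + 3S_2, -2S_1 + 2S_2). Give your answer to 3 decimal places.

25.760

cov(-S_1 + 3S_2, -2S_1 + 2S_2) = (-1)(-2)Var(S_1) + (3)(2)Var(S_2) + [(-1)(2) + (3)(-2)]cov(S_1,S_2)
= 2·1.92 + 6·2.32 + -8·-1 = 25.76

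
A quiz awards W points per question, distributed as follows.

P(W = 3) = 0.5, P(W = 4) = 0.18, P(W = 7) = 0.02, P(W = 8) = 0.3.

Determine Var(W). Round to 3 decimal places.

4.902

E[W] = (3)(0.5) + (4)(0.18) + (7)(0.02) + (8)(0.3) = 4.76
E[W²] = (3)²(0.5) + (4)²(0.18) + (7)²(0.02) + (8)²(0.3) = 27.56
Var(W) = E[W²] − (E[W])² = 27.56 − (4.76)² = 4.9024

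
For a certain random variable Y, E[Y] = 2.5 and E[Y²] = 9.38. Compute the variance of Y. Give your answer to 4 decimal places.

3.1300

Var(Y) = 9.38 − (2.5)² = 3.13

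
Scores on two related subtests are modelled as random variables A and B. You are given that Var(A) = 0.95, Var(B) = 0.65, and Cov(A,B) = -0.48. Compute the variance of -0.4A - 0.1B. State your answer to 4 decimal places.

0.1201

Var(-0.4A - 0.1B) = (-0.4)²·Var(A) + (-0.1)²·Var(B) + 2·(-0.4)·(-0.1)·Cov(A,B)
= 0.16·0.95 + 0.01·0.65 + 0.08·-0.48 = 0.1201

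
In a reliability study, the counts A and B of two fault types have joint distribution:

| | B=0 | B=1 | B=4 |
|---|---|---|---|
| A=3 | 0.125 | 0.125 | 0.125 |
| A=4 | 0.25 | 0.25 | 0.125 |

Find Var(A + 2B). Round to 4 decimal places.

E[A] = 3.625,  E[B] = 1.375,  E[AB] = 4.875
Var(A) = 13.375 − (3.625)² = 0.234375;  Var(B) = 4.375 − (1.375)² = 2.484375
Cov(A,B) = 4.875 − (3.625)(1.375) = -0.109375
Var(A + 2B) = (1)²·0.234375 + (2)²·2.484375 + 2·(1)·(2)·-0.109375 = 9.734375

9.7344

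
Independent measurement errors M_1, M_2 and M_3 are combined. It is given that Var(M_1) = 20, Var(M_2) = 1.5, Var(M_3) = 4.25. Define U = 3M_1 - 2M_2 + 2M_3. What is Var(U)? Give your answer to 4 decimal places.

203.0000

By independence, Var(U) = (3)²Var(M_1) + (-2)²Var(M_2) + (2)²Var(M_3)
= (3)²·20 + (-2)²·1.5 + (2)²·4.25 = 203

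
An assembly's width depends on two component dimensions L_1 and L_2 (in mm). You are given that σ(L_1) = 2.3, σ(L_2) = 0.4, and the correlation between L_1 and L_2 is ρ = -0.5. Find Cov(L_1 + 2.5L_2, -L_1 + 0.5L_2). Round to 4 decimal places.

V(L_1) = (2.3)² = 5.29;  V(L_2) = (0.4)² = 0.16
Cov(L_1,L_2) = ρ·σ(L_1)·σ(L_2) = -0.5·2.3·0.4 = -0.46
Cov(L_1 + 2.5L_2, -L_1 + 0.5L_2) = (1)(-1)V(L_1) + (2.5)(0.5)V(L_2) + [(1)(0.5) + (2.5)(-1)]Cov(L_1,L_2)
= -1·5.29 + 1.25·0.16 + -2·-0.46 = -4.17

-4.1700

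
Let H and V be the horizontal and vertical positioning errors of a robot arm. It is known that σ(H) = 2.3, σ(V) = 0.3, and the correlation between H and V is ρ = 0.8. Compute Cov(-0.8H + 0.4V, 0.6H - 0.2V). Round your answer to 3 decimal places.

-2.326

Var(H) = (2.3)² = 5.29;  Var(V) = (0.3)² = 0.09
Cov(H,V) = ρ·σ(H)·σ(V) = 0.8·2.3·0.3 = 0.552
Cov(-0.8H + 0.4V, 0.6H - 0.2V) = (-0.8)(0.6)Var(H) + (0.4)(-0.2)Var(V) + [(-0.8)(-0.2) + (0.4)(0.6)]Cov(H,V)
= -0.48·5.29 + -0.08·0.09 + 0.4·0.552 = -2.3256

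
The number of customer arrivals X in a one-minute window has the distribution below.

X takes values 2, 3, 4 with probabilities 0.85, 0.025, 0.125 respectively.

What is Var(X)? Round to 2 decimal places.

E[X] = (2)(0.85) + (3)(0.025) + (4)(0.125) = 2.275
E[X²] = (2)²(0.85) + (3)²(0.025) + (4)²(0.125) = 5.625
Var(X) = E[X²] − (E[X])² = 5.625 − (2.275)² = 0.449375

0.45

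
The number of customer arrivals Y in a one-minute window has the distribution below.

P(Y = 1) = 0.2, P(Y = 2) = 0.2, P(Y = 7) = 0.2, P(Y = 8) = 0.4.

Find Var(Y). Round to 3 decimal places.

9.360

E[Y] = (1)(0.2) + (2)(0.2) + (7)(0.2) + (8)(0.4) = 5.2
E[Y²] = (1)²(0.2) + (2)²(0.2) + (7)²(0.2) + (8)²(0.4) = 36.4
Var(Y) = E[Y²] − (E[Y])² = 36.4 − (5.2)² = 9.36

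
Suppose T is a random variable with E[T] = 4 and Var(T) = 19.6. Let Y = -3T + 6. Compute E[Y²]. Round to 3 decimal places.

E[-3T + 6] = -3·4 + 6 = -6
Var(-3T + 6) = (-3)²·19.6 = 176.4
E[Y²] = Var(Y) + (E[Y])² = 176.4 + (-6)² = 212.4

212.400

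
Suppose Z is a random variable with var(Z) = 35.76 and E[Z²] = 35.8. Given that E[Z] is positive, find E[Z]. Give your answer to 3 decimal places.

0.200

(E[Z])² = E[Z²] − var(Z) = 35.8 − 35.76 = 0.04
E[Z] = √0.04 = 0.2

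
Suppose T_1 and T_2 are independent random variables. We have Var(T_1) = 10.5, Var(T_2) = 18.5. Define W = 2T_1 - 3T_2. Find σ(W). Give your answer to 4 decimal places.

By independence, Var(W) = (2)²Var(T_1) + (-3)²Var(T_2)
= (2)²·10.5 + (-3)²·18.5 = 208.5
σ(W) = √208.5 ≈ 14.4395

14.4395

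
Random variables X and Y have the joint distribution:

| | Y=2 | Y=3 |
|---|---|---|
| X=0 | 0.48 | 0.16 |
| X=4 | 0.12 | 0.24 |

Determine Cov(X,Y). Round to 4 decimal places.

E[X] = 1.44,  E[Y] = 2.4
E[XY] = 3.84
Cov(X,Y) = E[XY] − E[X]E[Y] = 3.84 − (1.44)(2.4) = 0.384

0.3840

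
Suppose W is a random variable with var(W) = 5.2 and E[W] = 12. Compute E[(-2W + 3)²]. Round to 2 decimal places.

461.80

E[-2W + 3] = -2·12 + 3 = -21
var(-2W + 3) = (-2)²·5.2 = 20.8
E[(-2W + 3)²] = var((-2W + 3)) + (E[(-2W + 3)])² = 20.8 + (-21)² = 461.8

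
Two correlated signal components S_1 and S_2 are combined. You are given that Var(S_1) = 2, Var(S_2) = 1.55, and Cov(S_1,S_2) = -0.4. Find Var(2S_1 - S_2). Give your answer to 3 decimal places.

11.150

Var(2S_1 - S_2) = (2)²·Var(S_1) + (-1)²·Var(S_2) + 2·(2)·(-1)·Cov(S_1,S_2)
= 4·2 + 1·1.55 + -4·-0.4 = 11.15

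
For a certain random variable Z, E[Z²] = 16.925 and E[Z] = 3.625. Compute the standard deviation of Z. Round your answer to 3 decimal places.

Var(Z) = 16.925 − (3.625)² = 3.784375
SD(Z) = √3.784375 ≈ 1.945

1.945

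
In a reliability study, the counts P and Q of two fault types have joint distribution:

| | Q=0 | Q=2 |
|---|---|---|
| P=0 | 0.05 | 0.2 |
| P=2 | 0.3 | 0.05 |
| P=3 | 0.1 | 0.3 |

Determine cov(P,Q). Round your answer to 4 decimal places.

-0.0900

E[P] = 1.9,  E[Q] = 1.1
E[PQ] = 2
cov(P,Q) = E[PQ] − E[P]E[Q] = 2 − (1.9)(1.1) = -0.09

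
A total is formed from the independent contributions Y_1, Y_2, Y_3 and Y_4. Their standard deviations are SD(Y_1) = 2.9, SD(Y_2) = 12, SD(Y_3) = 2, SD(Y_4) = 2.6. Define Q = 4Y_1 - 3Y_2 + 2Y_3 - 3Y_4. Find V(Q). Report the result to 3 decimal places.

1507.400

V(Y_1) = 8.41, V(Y_2) = 144, V(Y_3) = 4, V(Y_4) = 6.76
By independence, V(Q) = (4)²V(Y_1) + (-3)²V(Y_2) + (2)²V(Y_3) + (-3)²V(Y_4)
= (4)²·8.41 + (-3)²·144 + (2)²·4 + (-3)²·6.76 = 1507.4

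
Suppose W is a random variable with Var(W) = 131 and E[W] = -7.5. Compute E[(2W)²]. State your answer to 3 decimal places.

E[2W] = 2·-7.5 = -15
Var(2W) = (2)²·131 = 524
E[(2W)²] = Var((2W)) + (E[(2W)])² = 524 + (-15)² = 749

749.000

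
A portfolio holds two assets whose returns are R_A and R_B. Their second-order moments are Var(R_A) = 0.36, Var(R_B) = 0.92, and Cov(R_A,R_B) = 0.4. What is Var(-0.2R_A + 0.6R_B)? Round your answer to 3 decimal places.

Var(-0.2R_A + 0.6R_B) = (-0.2)²·Var(R_A) + (0.6)²·Var(R_B) + 2·(-0.2)·(0.6)·Cov(R_A,R_B)
= 0.04·0.36 + 0.36·0.92 + -0.24·0.4 = 0.2496

0.250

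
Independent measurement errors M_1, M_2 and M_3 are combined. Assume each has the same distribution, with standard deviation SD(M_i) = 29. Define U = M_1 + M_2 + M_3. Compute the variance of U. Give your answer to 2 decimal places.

Var(M_i) = (29)² = 841
By independence, Var(U) = (1)²Var(M_1) + (1)²Var(M_2) + (1)²Var(M_3)
= (1)²·841 + (1)²·841 + (1)²·841 = 2523

2523.00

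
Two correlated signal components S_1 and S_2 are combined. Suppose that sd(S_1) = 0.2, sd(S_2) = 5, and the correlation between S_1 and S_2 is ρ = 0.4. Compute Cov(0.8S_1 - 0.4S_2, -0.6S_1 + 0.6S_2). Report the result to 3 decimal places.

Var(S_1) = (0.2)² = 0.04;  Var(S_2) = (5)² = 25
Cov(S_1,S_2) = ρ·sd(S_1)·sd(S_2) = 0.4·0.2·5 = 0.4
Cov(0.8S_1 - 0.4S_2, -0.6S_1 + 0.6S_2) = (0.8)(-0.6)Var(S_1) + (-0.4)(0.6)Var(S_2) + [(0.8)(0.6) + (-0.4)(-0.6)]Cov(S_1,S_2)
= -0.48·0.04 + -0.24·25 + 0.72·0.4 = -5.7312

-5.731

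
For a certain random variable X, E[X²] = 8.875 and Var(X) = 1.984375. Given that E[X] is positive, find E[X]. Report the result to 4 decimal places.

(E[X])² = E[X²] − Var(X) = 8.875 − 1.984375 = 6.890625
E[X] = √6.890625 = 2.625

2.6250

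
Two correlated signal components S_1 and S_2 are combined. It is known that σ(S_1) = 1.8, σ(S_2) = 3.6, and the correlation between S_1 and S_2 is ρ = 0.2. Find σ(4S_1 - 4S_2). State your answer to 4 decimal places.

14.7556

Var(S_1) = (1.8)² = 3.24;  Var(S_2) = (3.6)² = 12.96
Cov(S_1,S_2) = ρ·σ(S_1)·σ(S_2) = 0.2·1.8·3.6 = 1.296
Var(4S_1 - 4S_2) = (4)²·Var(S_1) + (-4)²·Var(S_2) + 2·(4)·(-4)·Cov(S_1,S_2)
= 16·3.24 + 16·12.96 + -32·1.296 = 217.728
σ(4S_1 - 4S_2) = √217.728 ≈ 14.7556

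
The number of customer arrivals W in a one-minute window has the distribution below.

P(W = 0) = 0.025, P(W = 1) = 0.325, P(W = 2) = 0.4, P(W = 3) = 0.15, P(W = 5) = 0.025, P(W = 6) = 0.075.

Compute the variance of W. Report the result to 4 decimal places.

E[W] = (0)(0.025) + (1)(0.325) + (2)(0.4) + (3)(0.15) + (5)(0.025) + (6)(0.075) = 2.15
E[W²] = (0)²(0.025) + (1)²(0.325) + (2)²(0.4) + (3)²(0.15) + (5)²(0.025) + (6)²(0.075) = 6.6
Var(W) = E[W²] − (E[W])² = 6.6 − (2.15)² = 1.9775

1.9775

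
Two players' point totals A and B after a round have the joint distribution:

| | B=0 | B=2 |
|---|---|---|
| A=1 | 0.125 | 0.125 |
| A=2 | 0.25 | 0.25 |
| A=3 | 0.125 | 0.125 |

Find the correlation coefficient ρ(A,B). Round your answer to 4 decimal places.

0.0000

E[A] = 2,  E[B] = 1
E[AB] = 2
cov(A,B) = E[AB] − E[A]E[B] = 2 − (2)(1) = 0
Var(A) = 0.5,  Var(B) = 1
ρ = 0 / √(0.5·1) ≈ 0.0000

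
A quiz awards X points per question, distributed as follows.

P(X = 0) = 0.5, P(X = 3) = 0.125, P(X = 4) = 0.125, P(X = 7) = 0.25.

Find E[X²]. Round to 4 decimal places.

E[X²] = (0)²(0.5) + (3)²(0.125) + (4)²(0.125) + (7)²(0.25) = 15.375

15.3750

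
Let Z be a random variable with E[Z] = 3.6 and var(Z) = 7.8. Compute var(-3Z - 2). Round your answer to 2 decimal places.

var(-3Z - 2) = (-3)²·var(Z) = 9·7.8 = 70.2

70.20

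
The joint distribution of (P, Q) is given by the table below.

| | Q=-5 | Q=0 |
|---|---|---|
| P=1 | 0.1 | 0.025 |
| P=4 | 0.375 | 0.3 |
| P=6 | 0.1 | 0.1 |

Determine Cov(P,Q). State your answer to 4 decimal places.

0.5719

E[P] = 4.025,  E[Q] = -2.875
E[PQ] = -11
Cov(P,Q) = E[PQ] − E[P]E[Q] = -11 − (4.025)(-2.875) = 0.571875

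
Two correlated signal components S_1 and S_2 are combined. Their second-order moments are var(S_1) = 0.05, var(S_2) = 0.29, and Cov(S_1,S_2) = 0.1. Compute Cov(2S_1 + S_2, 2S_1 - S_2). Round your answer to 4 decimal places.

-0.0900

Cov(2S_1 + S_2, 2S_1 - S_2) = (2)(2)var(S_1) + (1)(-1)var(S_2) + [(2)(-1) + (1)(2)]Cov(S_1,S_2)
= 4·0.05 + -1·0.29 + 0·0.1 = -0.09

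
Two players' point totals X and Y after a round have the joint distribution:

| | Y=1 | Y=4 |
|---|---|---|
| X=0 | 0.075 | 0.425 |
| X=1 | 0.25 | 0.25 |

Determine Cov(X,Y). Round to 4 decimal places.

-0.2625

E[X] = 0.5,  E[Y] = 3.025
E[XY] = 1.25
Cov(X,Y) = E[XY] − E[X]E[Y] = 1.25 − (0.5)(3.025) = -0.2625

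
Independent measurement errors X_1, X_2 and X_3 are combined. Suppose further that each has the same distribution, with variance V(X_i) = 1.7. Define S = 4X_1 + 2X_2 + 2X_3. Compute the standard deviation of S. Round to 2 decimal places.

By independence, V(S) = (4)²V(X_1) + (2)²V(X_2) + (2)²V(X_3)
= (4)²·1.7 + (2)²·1.7 + (2)²·1.7 = 40.8
σ(S) = √40.8 ≈ 6.39

6.39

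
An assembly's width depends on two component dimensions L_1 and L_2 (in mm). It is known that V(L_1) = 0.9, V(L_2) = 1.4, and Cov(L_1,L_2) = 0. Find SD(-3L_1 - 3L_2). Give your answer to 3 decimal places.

V(-3L_1 - 3L_2) = (-3)²·V(L_1) + (-3)²·V(L_2) + 2·(-3)·(-3)·Cov(L_1,L_2)
= 9·0.9 + 9·1.4 + 18·0 = 20.7
SD(-3L_1 - 3L_2) = √20.7 ≈ 4.550

4.550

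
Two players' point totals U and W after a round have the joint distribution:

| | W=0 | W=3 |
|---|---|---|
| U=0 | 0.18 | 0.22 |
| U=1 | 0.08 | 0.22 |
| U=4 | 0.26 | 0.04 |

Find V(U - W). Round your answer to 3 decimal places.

7.136

E[U] = 1.5,  E[W] = 1.44,  E[UW] = 1.14
V(U) = 5.1 − (1.5)² = 2.85;  V(W) = 4.32 − (1.44)² = 2.2464
Cov(U,W) = 1.14 − (1.5)(1.44) = -1.02
V(U - W) = (1)²·2.85 + (-1)²·2.2464 + 2·(1)·(-1)·-1.02 = 7.1364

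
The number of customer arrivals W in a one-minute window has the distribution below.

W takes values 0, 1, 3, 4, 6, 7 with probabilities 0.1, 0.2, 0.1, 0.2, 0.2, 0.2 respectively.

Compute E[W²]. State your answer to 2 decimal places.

21.30

E[W²] = (0)²(0.1) + (1)²(0.2) + (3)²(0.1) + (4)²(0.2) + (6)²(0.2) + (7)²(0.2) = 21.3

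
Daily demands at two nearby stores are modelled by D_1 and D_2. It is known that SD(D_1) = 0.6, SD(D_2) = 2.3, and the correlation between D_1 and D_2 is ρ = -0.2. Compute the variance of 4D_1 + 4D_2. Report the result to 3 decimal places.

V(D_1) = (0.6)² = 0.36;  V(D_2) = (2.3)² = 5.29
Cov(D_1,D_2) = ρ·SD(D_1)·SD(D_2) = -0.2·0.6·2.3 = -0.276
V(4D_1 + 4D_2) = (4)²·V(D_1) + (4)²·V(D_2) + 2·(4)·(4)·Cov(D_1,D_2)
= 16·0.36 + 16·5.29 + 32·-0.276 = 81.568

81.568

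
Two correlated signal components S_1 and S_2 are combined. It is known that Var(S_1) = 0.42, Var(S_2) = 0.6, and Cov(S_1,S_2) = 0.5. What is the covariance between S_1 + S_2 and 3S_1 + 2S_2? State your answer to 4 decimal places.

Cov(S_1 + S_2, 3S_1 + 2S_2) = (1)(3)Var(S_1) + (1)(2)Var(S_2) + [(1)(2) + (1)(3)]Cov(S_1,S_2)
= 3·0.42 + 2·0.6 + 5·0.5 = 4.96

4.9600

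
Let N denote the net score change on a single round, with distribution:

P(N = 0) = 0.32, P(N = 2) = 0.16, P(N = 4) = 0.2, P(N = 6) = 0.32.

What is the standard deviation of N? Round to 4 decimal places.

2.4735

E[N] = (0)(0.32) + (2)(0.16) + (4)(0.2) + (6)(0.32) = 3.04
E[N²] = (0)²(0.32) + (2)²(0.16) + (4)²(0.2) + (6)²(0.32) = 15.36
V(N) = E[N²] − (E[N])² = 15.36 − (3.04)² = 6.1184
SD(N) = √6.1184 ≈ 2.4735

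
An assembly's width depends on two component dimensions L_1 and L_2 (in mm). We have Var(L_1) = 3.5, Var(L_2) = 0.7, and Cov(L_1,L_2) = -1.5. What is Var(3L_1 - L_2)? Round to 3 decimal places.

Var(3L_1 - L_2) = (3)²·Var(L_1) + (-1)²·Var(L_2) + 2·(3)·(-1)·Cov(L_1,L_2)
= 9·3.5 + 1·0.7 + -6·-1.5 = 41.2

41.200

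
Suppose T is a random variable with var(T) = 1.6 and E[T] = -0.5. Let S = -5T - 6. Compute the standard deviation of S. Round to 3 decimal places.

var(-5T - 6) = (-5)²·1.6 = 40
sd(S) = √40 ≈ 6.325

6.325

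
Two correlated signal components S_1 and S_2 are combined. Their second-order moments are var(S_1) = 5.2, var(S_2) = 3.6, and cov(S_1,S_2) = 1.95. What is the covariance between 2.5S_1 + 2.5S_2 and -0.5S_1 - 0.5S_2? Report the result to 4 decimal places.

-15.8750

cov(2.5S_1 + 2.5S_2, -0.5S_1 - 0.5S_2) = (2.5)(-0.5)var(S_1) + (2.5)(-0.5)var(S_2) + [(2.5)(-0.5) + (2.5)(-0.5)]cov(S_1,S_2)
= -1.25·5.2 + -1.25·3.6 + -2.5·1.95 = -15.875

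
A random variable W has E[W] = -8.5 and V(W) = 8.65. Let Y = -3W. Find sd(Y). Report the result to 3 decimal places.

8.823

V(-3W) = (-3)²·8.65 = 77.85
sd(Y) = √77.85 ≈ 8.823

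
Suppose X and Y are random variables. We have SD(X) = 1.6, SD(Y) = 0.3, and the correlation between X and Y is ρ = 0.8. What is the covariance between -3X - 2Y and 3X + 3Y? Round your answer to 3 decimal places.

-29.340

Var(X) = (1.6)² = 2.56;  Var(Y) = (0.3)² = 0.09
cov(X,Y) = ρ·SD(X)·SD(Y) = 0.8·1.6·0.3 = 0.384
cov(-3X - 2Y, 3X + 3Y) = (-3)(3)Var(X) + (-2)(3)Var(Y) + [(-3)(3) + (-2)(3)]cov(X,Y)
= -9·2.56 + -6·0.09 + -15·0.384 = -29.34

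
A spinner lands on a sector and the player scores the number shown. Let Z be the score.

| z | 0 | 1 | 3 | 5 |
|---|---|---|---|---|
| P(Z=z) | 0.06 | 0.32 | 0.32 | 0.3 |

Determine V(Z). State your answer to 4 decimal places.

E[Z] = (0)(0.06) + (1)(0.32) + (3)(0.32) + (5)(0.3) = 2.78
E[Z²] = (0)²(0.06) + (1)²(0.32) + (3)²(0.32) + (5)²(0.3) = 10.7
V(Z) = E[Z²] − (E[Z])² = 10.7 − (2.78)² = 2.9716

2.9716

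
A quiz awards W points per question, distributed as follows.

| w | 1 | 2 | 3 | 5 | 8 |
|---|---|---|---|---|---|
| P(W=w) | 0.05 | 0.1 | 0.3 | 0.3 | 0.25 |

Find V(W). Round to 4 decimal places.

E[W] = (1)(0.05) + (2)(0.1) + (3)(0.3) + (5)(0.3) + (8)(0.25) = 4.65
E[W²] = (1)²(0.05) + (2)²(0.1) + (3)²(0.3) + (5)²(0.3) + (8)²(0.25) = 26.65
V(W) = E[W²] − (E[W])² = 26.65 − (4.65)² = 5.0275

5.0275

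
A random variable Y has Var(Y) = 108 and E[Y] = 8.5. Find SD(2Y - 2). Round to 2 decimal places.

Var(2Y - 2) = (2)²·108 = 432
SD(2Y - 2) = √432 ≈ 20.78

20.78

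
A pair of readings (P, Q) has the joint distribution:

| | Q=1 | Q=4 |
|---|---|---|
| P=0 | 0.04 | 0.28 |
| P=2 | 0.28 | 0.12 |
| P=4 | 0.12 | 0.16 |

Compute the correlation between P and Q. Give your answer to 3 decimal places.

E[P] = 1.92,  E[Q] = 2.68
E[PQ] = 4.56
Cov(P,Q) = E[PQ] − E[P]E[Q] = 4.56 − (1.92)(2.68) = -0.5856
var(P) = 2.3936,  var(Q) = 2.2176
ρ = -0.5856 / √(2.3936·2.2176) ≈ -0.254

-0.254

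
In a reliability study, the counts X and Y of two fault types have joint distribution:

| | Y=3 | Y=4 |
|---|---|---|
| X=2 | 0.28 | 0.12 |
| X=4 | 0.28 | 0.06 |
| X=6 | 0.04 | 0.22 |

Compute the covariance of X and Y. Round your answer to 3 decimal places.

0.312

E[X] = 3.72,  E[Y] = 3.4
E[XY] = 12.96
cov(X,Y) = E[XY] − E[X]E[Y] = 12.96 − (3.72)(3.4) = 0.312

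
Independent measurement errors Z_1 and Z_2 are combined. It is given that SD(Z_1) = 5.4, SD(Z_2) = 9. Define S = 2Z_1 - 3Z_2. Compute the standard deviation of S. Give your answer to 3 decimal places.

29.080

Var(Z_1) = 29.16, Var(Z_2) = 81
By independence, Var(S) = (2)²Var(Z_1) + (-3)²Var(Z_2)
= (2)²·29.16 + (-3)²·81 = 845.64
SD(S) = √845.64 ≈ 29.080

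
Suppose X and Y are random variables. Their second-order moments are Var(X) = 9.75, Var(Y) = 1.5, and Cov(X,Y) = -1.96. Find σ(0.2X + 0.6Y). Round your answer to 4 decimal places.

Var(0.2X + 0.6Y) = (0.2)²·Var(X) + (0.6)²·Var(Y) + 2·(0.2)·(0.6)·Cov(X,Y)
= 0.04·9.75 + 0.36·1.5 + 0.24·-1.96 = 0.4596
σ(0.2X + 0.6Y) = √0.4596 ≈ 0.6779

0.6779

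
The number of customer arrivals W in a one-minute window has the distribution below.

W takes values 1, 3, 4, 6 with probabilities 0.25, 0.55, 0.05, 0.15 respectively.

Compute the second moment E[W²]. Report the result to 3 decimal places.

E[W²] = (1)²(0.25) + (3)²(0.55) + (4)²(0.05) + (6)²(0.15) = 11.4

11.400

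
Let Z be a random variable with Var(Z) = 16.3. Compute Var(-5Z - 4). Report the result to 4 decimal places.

407.5000

Var(-5Z - 4) = (-5)²·Var(Z) = 25·16.3 = 407.5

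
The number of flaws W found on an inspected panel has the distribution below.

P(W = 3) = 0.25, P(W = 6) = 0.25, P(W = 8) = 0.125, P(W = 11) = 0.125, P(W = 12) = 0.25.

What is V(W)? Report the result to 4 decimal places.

E[W] = (3)(0.25) + (6)(0.25) + (8)(0.125) + (11)(0.125) + (12)(0.25) = 7.625
E[W²] = (3)²(0.25) + (6)²(0.25) + (8)²(0.125) + (11)²(0.125) + (12)²(0.25) = 70.375
V(W) = E[W²] − (E[W])² = 70.375 − (7.625)² = 12.234375

12.2344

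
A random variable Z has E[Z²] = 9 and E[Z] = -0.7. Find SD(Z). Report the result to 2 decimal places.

2.92

var(Z) = 9 − (-0.7)² = 8.51
SD(Z) = √8.51 ≈ 2.92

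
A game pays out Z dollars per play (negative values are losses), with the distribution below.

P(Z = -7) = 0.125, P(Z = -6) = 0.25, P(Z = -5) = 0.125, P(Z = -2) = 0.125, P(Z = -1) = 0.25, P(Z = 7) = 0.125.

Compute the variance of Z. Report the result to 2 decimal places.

E[Z] = (-7)(0.125) + (-6)(0.25) + (-5)(0.125) + (-2)(0.125) + (-1)(0.25) + (7)(0.125) = -2.625
E[Z²] = (-7)²(0.125) + (-6)²(0.25) + (-5)²(0.125) + (-2)²(0.125) + (-1)²(0.25) + (7)²(0.125) = 25.125
var(Z) = E[Z²] − (E[Z])² = 25.125 − (-2.625)² = 18.234375

18.23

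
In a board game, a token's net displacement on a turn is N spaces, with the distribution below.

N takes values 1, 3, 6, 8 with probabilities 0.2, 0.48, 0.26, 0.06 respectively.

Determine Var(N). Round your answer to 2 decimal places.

4.18

E[N] = (1)(0.2) + (3)(0.48) + (6)(0.26) + (8)(0.06) = 3.68
E[N²] = (1)²(0.2) + (3)²(0.48) + (6)²(0.26) + (8)²(0.06) = 17.72
Var(N) = E[N²] − (E[N])² = 17.72 − (3.68)² = 4.1776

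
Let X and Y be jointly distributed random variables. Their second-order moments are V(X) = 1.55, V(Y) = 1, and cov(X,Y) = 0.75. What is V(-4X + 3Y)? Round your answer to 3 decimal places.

15.800

V(-4X + 3Y) = (-4)²·V(X) + (3)²·V(Y) + 2·(-4)·(3)·cov(X,Y)
= 16·1.55 + 9·1 + -24·0.75 = 15.8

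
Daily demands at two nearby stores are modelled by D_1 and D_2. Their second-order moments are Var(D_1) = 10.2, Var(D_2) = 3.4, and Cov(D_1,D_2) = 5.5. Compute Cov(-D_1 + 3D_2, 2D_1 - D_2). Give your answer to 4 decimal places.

7.9000

Cov(-D_1 + 3D_2, 2D_1 - D_2) = (-1)(2)Var(D_1) + (3)(-1)Var(D_2) + [(-1)(-1) + (3)(2)]Cov(D_1,D_2)
= -2·10.2 + -3·3.4 + 7·5.5 = 7.9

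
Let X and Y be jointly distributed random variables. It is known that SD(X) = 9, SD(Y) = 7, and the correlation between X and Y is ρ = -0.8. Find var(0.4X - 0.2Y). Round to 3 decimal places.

22.984

var(X) = (9)² = 81;  var(Y) = (7)² = 49
Cov(X,Y) = ρ·SD(X)·SD(Y) = -0.8·9·7 = -50.4
var(0.4X - 0.2Y) = (0.4)²·var(X) + (-0.2)²·var(Y) + 2·(0.4)·(-0.2)·Cov(X,Y)
= 0.16·81 + 0.04·49 + -0.16·-50.4 = 22.984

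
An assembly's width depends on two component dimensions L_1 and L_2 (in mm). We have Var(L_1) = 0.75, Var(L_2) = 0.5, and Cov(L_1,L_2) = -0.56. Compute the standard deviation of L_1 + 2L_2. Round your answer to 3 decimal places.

Var(L_1 + 2L_2) = (1)²·Var(L_1) + (2)²·Var(L_2) + 2·(1)·(2)·Cov(L_1,L_2)
= 1·0.75 + 4·0.5 + 4·-0.56 = 0.51
sd(L_1 + 2L_2) = √0.51 ≈ 0.714

0.714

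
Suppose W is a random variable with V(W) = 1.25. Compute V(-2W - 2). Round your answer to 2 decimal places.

5.00

V(-2W - 2) = (-2)²·V(W) = 4·1.25 = 5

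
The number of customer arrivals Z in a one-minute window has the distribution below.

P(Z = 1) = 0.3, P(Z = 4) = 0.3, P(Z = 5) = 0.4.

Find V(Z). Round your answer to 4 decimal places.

E[Z] = (1)(0.3) + (4)(0.3) + (5)(0.4) = 3.5
E[Z²] = (1)²(0.3) + (4)²(0.3) + (5)²(0.4) = 15.1
V(Z) = E[Z²] − (E[Z])² = 15.1 − (3.5)² = 2.85

2.8500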